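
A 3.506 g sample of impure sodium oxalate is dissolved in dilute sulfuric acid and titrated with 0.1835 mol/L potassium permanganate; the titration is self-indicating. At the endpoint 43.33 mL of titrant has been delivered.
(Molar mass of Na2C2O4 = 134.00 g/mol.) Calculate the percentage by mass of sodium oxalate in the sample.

2 MnO4^- + 5 C2O4^2- + 16 H^+ → 2 Mn^2+ + 10 CO2 + 8 H2O
n(KMnO4) = 0.04333 L × 0.1835 mol/L = 7.951 × 10^-3 mol
From the 5:2 ratio, n(Na2C2O4) = 5/2 × 7.951 × 10^-3 = 0.01988 mol
mass of Na2C2O4 = 0.01988 × 134.00 g/mol = 2.664 g
% Na2C2O4 = 2.664 / 3.506 × 100 = 75.97 %

75.97 %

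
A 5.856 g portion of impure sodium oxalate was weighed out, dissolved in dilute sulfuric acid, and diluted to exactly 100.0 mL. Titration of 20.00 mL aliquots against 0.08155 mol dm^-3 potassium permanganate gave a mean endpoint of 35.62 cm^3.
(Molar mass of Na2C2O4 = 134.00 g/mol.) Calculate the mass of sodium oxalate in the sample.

2 MnO4^- + 5 C2O4^2- + 16 H^+ → 2 Mn^2+ + 10 CO2 + 8 H2O
n(KMnO4) per titration = 0.03562 × 0.08155 = 2.905 × 10^-3 mol
From the 5:2 ratio, n(Na2C2O4) in each aliquot = 5/2 × 2.905 × 10^-3 = 7.262 × 10^-3 mol
n(Na2C2O4) in the whole flask = 7.262 × 10^-3 × 100.0/20.00 = 0.03631 mol
mass of Na2C2O4 = 0.03631 × 134.00 = 4.866 g

4.866 g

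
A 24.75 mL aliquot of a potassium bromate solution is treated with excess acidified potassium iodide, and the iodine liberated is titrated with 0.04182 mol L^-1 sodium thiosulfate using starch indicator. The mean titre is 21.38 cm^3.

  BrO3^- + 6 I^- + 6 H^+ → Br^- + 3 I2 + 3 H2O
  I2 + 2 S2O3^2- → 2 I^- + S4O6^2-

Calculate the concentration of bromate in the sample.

0.006021 mol/L

n(S2O3^2-) = 0.02138 × 0.04182 = 8.941 × 10^-4 mol
n(I2) = n(S2O3^2-)/2 = 4.471 × 10^-4 mol
From the 1:3 ratio, n(BrO3^-) in the aliquot = 1/3 × 4.471 × 10^-4 = 1.490 × 10^-4 mol
[BrO3^-] = 1.490 × 10^-4 / 0.02475 = 0.006021 mol/L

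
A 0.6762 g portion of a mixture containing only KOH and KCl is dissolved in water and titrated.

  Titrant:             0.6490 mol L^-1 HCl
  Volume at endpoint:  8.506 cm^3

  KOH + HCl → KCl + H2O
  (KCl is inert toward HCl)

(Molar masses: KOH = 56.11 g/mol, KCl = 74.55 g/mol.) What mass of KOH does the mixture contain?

n(HCl) = 0.008506 × 0.6490 = 5.520 × 10^-3 mol
Let x = n(KOH), y = n(KCl).
Titrant: 1x = 5.520 × 10^-3;  mass: 56.11x + 74.55y = 0.6762
Solving, x = 5.520 × 10^-3 mol, y = 4.916 × 10^-3 mol
mass of KOH = 5.520 × 10^-3 × 56.11 = 0.3097 g

0.3097 g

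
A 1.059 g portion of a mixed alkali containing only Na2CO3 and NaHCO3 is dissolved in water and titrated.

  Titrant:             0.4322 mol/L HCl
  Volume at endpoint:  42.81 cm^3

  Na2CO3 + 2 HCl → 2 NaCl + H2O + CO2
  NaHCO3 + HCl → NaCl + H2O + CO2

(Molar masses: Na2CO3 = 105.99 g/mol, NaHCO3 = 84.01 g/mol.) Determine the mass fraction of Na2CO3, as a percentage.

n(HCl) = 0.04281 × 0.4322 = 0.01850 mol
Let x = n(Na2CO3), y = n(NaHCO3).
Titrant: 2x + 1y = 0.01850;  mass: 105.99x + 84.01y = 1.059
Solving, x = 7.986 × 10^-3 mol, y = 2.530 × 10^-3 mol
mass of Na2CO3 = 7.986 × 10^-3 × 105.99 = 0.8465 g
% Na2CO3 = 0.8465 / 1.059 × 100 = 79.93 %

79.93 %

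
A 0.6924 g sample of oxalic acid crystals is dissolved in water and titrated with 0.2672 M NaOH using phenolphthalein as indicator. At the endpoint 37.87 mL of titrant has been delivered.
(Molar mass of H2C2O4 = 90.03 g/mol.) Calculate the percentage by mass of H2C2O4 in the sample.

H2C2O4 + 2 NaOH → Na2C2O4 + 2 H2O
n(NaOH) = 0.03787 L × 0.2672 mol/L = 0.01012 mol
From the 1:2 ratio, n(H2C2O4) = 1/2 × 0.01012 = 5.059 × 10^-3 mol
mass of H2C2O4 = 5.059 × 10^-3 × 90.03 g/mol = 0.4555 g
% H2C2O4 = 0.4555 / 0.6924 × 100 = 65.79 %

65.79 %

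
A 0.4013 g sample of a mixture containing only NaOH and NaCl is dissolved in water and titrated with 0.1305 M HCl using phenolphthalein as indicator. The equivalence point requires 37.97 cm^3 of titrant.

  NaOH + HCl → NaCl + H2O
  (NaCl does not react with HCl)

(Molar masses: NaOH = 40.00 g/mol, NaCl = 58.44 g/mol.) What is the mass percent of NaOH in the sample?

n(HCl) = 0.03797 × 0.1305 = 4.955 × 10^-3 mol
Let x = n(NaOH), y = n(NaCl).
Titrant: 1x = 4.955 × 10^-3;  mass: 40.00x + 58.44y = 0.4013
Solving, x = 4.955 × 10^-3 mol, y = 3.475 × 10^-3 mol
mass of NaOH = 4.955 × 10^-3 × 40.00 = 0.1982 g
% NaOH = 0.1982 / 0.4013 × 100 = 49.39 %

49.39 %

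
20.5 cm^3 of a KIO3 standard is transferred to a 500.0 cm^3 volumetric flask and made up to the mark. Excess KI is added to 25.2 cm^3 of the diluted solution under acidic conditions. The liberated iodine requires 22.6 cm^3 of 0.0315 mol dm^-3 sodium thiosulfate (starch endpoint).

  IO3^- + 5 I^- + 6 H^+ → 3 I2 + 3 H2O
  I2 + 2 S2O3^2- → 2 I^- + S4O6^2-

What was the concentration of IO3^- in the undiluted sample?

n(S2O3^2-) = 0.0226 × 0.0315 = 7.12 × 10^-4 mol
n(I2) = n(S2O3^2-)/2 = 3.56 × 10^-4 mol
From the 1:3 ratio, n(IO3^-) in the aliquot = 1/3 × 3.56 × 10^-4 = 1.19 × 10^-4 mol
[IO3^-]_dilute = 1.19 × 10^-4 / 0.0252 = 0.00471 mol/L
[IO3^-]_original = 0.00471 × 500.0/20.5 = 0.115 mol/L

0.115 mol/L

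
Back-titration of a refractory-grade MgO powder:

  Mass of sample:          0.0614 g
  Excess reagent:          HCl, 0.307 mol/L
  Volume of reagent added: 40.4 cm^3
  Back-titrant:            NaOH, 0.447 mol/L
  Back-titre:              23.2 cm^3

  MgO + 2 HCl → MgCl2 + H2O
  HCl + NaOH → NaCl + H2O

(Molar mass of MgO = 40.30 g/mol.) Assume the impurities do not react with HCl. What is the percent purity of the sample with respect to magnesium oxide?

66.7 %

n(HCl) added = 0.0404 × 0.307 = 0.0124 mol
n(NaOH) used in back-titration = 0.0232 × 0.447 = 0.0104 mol
n(HCl) left over = 0.0104 mol (1:1 ratio)
n(HCl) consumed by analyte = 0.0124 − 0.0104 = 2.03 × 10^-3 mol
From the 1:2 ratio, n(MgO) = 1/2 × 2.03 × 10^-3 = 1.02 × 10^-3 mol
mass of MgO = 1.02 × 10^-3 × 40.30 = 0.0410 g
% MgO = 0.0410 / 0.0614 × 100 = 66.7 %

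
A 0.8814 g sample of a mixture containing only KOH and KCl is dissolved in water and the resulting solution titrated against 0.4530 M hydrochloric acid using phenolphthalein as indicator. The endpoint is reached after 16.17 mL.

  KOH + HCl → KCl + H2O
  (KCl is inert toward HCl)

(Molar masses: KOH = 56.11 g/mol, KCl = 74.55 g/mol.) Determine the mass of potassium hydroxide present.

0.4110 g

n(HCl) = 0.01617 × 0.4530 = 7.325 × 10^-3 mol
Let x = n(KOH), y = n(KCl).
Titrant: 1x = 7.325 × 10^-3;  mass: 56.11x + 74.55y = 0.8814
Solving, x = 7.325 × 10^-3 mol, y = 6.310 × 10^-3 mol
mass of KOH = 7.325 × 10^-3 × 56.11 = 0.4110 g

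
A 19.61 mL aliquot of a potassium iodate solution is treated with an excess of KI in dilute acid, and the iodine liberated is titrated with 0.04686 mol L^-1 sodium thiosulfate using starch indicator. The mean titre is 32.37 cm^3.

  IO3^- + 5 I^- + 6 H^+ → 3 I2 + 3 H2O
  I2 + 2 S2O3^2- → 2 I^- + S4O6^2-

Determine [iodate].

n(S2O3^2-) = 0.03237 × 0.04686 = 1.517 × 10^-3 mol
n(I2) = n(S2O3^2-)/2 = 7.584 × 10^-4 mol
From the 1:3 ratio, n(IO3^-) in the aliquot = 1/3 × 7.584 × 10^-4 = 2.528 × 10^-4 mol
[IO3^-] = 2.528 × 10^-4 / 0.01961 = 0.01289 mol/L

0.01289 mol/L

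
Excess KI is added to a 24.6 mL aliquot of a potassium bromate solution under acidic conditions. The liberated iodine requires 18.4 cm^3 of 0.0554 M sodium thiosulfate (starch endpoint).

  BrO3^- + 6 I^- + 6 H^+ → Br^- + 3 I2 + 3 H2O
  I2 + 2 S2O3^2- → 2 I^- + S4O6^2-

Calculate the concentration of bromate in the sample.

0.00691 M

n(S2O3^2-) = 0.0184 × 0.0554 = 1.02 × 10^-3 mol
n(I2) = n(S2O3^2-)/2 = 5.10 × 10^-4 mol
From the 1:3 ratio, n(BrO3^-) in the aliquot = 1/3 × 5.10 × 10^-4 = 1.70 × 10^-4 mol
[BrO3^-] = 1.70 × 10^-4 / 0.0246 = 0.00691 mol/L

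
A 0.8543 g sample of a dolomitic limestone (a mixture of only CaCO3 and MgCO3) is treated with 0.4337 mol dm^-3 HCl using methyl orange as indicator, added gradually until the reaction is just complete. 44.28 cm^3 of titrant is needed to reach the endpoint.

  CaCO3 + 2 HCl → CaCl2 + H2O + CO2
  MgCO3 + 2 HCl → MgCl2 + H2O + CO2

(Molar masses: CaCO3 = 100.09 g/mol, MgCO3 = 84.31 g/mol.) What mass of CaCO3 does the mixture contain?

n(HCl) = 0.04428 × 0.4337 = 0.01920 mol
Let x = n(CaCO3), y = n(MgCO3).
Titrant: 2x + 2y = 0.01920;  mass: 100.09x + 84.31y = 0.8543
Solving, x = 2.836 × 10^-3 mol, y = 6.767 × 10^-3 mol
mass of CaCO3 = 2.836 × 10^-3 × 100.09 = 0.2838 g

0.2838 g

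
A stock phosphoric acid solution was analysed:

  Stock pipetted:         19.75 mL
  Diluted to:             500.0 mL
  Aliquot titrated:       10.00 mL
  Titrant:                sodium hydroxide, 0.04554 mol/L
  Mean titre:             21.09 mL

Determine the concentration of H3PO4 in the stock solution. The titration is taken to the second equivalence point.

H3PO4 + 2 NaOH → Na2HPO4 + 2 H2O
n(NaOH) = 0.02109 × 0.04554 = 9.604 × 10^-4 mol
From the 1:2 ratio, n(H3PO4) in the aliquot = 1/2 × 9.604 × 10^-4 = 4.802 × 10^-4 mol
[H3PO4]_dilute = 4.802 × 10^-4 / 0.01000 = 0.04802 mol/L
Dilution factor = 500.0 / 19.75 = 25.32
[H3PO4]_stock = 0.04802 × 25.32 = 1.216 mol/L

1.216 mol/L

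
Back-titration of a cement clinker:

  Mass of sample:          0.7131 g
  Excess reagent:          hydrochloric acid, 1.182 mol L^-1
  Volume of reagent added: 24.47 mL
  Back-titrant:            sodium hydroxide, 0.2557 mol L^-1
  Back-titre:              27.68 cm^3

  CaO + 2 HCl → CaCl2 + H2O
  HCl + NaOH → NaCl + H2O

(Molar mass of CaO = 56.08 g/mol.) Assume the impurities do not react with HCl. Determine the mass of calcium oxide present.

0.6126 g

n(HCl) added = 0.02447 × 1.182 = 0.02892 mol
n(NaOH) used in back-titration = 0.02768 × 0.2557 = 7.078 × 10^-3 mol
n(HCl) left over = 7.078 × 10^-3 mol (1:1 ratio)
n(HCl) consumed by analyte = 0.02892 − 7.078 × 10^-3 = 0.02185 mol
From the 1:2 ratio, n(CaO) = 1/2 × 0.02185 = 0.01092 mol
mass of CaO = 0.01092 × 56.08 = 0.6126 g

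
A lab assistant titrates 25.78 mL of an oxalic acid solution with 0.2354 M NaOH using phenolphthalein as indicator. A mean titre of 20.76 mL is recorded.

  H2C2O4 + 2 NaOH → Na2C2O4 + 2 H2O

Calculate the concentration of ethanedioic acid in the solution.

n(NaOH) = 0.02076 L × 0.2354 mol/L = 4.887 × 10^-3 mol
From the 1:2 mole ratio, n(H2C2O4) = 1/2 × 4.887 × 10^-3 = 2.443 × 10^-3 mol
[H2C2O4] = 2.443 × 10^-3 mol / 0.02578 L = 0.09478 mol/L

0.09478 M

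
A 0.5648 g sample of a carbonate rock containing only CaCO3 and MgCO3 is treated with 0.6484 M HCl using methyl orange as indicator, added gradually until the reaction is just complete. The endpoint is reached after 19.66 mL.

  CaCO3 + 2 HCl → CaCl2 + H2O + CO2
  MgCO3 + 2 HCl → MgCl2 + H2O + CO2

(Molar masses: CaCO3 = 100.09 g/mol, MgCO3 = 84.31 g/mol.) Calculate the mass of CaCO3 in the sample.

0.1740 g

n(HCl) = 0.01966 × 0.6484 = 0.01275 mol
Let x = n(CaCO3), y = n(MgCO3).
Titrant: 2x + 2y = 0.01275;  mass: 100.09x + 84.31y = 0.5648
Solving, x = 1.738 × 10^-3 mol, y = 4.636 × 10^-3 mol
mass of CaCO3 = 1.738 × 10^-3 × 100.09 = 0.1740 g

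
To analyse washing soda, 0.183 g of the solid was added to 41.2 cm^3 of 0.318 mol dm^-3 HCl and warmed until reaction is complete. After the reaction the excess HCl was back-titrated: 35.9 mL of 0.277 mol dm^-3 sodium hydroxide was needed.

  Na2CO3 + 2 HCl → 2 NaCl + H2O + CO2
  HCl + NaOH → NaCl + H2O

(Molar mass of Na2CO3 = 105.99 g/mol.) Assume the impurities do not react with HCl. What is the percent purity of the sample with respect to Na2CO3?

91.4 %

n(HCl) added = 0.0412 × 0.318 = 0.0131 mol
n(NaOH) used in back-titration = 0.0359 × 0.277 = 9.94 × 10^-3 mol
n(HCl) left over = 9.94 × 10^-3 mol (1:1 ratio)
n(HCl) consumed by analyte = 0.0131 − 9.94 × 10^-3 = 3.16 × 10^-3 mol
From the 1:2 ratio, n(Na2CO3) = 1/2 × 3.16 × 10^-3 = 1.58 × 10^-3 mol
mass of Na2CO3 = 1.58 × 10^-3 × 105.99 = 0.167 g
% Na2CO3 = 0.167 / 0.183 × 100 = 91.4 %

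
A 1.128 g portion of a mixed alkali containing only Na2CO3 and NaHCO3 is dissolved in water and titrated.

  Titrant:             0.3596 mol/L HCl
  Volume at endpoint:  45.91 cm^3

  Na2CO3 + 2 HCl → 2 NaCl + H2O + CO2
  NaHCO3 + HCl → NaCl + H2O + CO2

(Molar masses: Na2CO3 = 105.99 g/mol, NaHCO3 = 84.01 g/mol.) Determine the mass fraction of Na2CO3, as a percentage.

n(HCl) = 0.04591 × 0.3596 = 0.01651 mol
Let x = n(Na2CO3), y = n(NaHCO3).
Titrant: 2x + 1y = 0.01651;  mass: 105.99x + 84.01y = 1.128
Solving, x = 4.174 × 10^-3 mol, y = 8.160 × 10^-3 mol
mass of Na2CO3 = 4.174 × 10^-3 × 105.99 = 0.4424 g
% Na2CO3 = 0.4424 / 1.128 × 100 = 39.22 %

39.22 %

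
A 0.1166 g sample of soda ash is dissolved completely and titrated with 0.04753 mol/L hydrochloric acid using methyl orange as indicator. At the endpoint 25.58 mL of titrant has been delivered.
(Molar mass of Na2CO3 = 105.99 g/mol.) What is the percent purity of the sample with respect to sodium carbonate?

55.26 %

Na2CO3 + 2 HCl → 2 NaCl + H2O + CO2
n(HCl) = 0.02558 L × 0.04753 mol/L = 1.216 × 10^-3 mol
From the 1:2 ratio, n(Na2CO3) = 1/2 × 1.216 × 10^-3 = 6.079 × 10^-4 mol
mass of Na2CO3 = 6.079 × 10^-4 × 105.99 g/mol = 0.06443 g
% Na2CO3 = 0.06443 / 0.1166 × 100 = 55.26 %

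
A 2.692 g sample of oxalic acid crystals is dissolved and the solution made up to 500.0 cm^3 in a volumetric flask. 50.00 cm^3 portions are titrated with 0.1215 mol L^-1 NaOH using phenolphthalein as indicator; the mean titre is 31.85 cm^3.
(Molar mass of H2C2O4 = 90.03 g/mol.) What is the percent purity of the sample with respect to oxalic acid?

64.71 %

H2C2O4 + 2 NaOH → Na2C2O4 + 2 H2O
n(NaOH) per titration = 0.03185 × 0.1215 = 3.870 × 10^-3 mol
From the 1:2 ratio, n(H2C2O4) in each aliquot = 1/2 × 3.870 × 10^-3 = 1.935 × 10^-3 mol
n(H2C2O4) in the whole flask = 1.935 × 10^-3 × 500.0/50.00 = 0.01935 mol
mass of H2C2O4 = 0.01935 × 90.03 = 1.742 g
% H2C2O4 = 1.742 / 2.692 × 100 = 64.71 %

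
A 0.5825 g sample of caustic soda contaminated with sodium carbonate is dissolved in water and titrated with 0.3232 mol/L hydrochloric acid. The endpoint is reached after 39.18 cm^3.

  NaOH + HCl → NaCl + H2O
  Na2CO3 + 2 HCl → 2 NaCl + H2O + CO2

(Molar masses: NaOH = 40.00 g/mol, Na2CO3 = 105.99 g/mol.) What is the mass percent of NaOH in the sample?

46.81 %

n(HCl) = 0.03918 × 0.3232 = 0.01266 mol
Let x = n(NaOH), y = n(Na2CO3).
Titrant: 1x + 2y = 0.01266;  mass: 40.00x + 105.99y = 0.5825
Solving, x = 6.816 × 10^-3 mol, y = 2.923 × 10^-3 mol
mass of NaOH = 6.816 × 10^-3 × 40.00 = 0.2726 g
% NaOH = 0.2726 / 0.5825 × 100 = 46.81 %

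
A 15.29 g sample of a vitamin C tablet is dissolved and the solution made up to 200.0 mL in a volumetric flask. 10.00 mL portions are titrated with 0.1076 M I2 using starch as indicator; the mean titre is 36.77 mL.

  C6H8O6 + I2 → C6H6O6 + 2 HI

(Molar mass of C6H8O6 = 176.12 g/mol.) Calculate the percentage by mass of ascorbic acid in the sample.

n(I2) per titration = 0.03677 × 0.1076 = 3.956 × 10^-3 mol
n(C6H8O6) in each aliquot = 3.956 × 10^-3 mol (1:1 ratio)
n(C6H8O6) in the whole flask = 3.956 × 10^-3 × 200.0/10.00 = 0.07913 mol
mass of C6H8O6 = 0.07913 × 176.12 = 13.94 g
% C6H8O6 = 13.94 / 15.29 × 100 = 91.15 %

91.15 %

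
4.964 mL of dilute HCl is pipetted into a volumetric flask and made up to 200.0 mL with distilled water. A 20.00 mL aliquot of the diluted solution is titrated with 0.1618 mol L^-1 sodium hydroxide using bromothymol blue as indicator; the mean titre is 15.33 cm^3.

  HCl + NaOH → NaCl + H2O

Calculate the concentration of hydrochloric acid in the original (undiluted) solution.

4.997 mol/L

n(NaOH) = 0.01533 × 0.1618 = 2.480 × 10^-3 mol
n(HCl) in the aliquot = 2.480 × 10^-3 mol (1:1 ratio)
[HCl]_dilute = 2.480 × 10^-3 / 0.02000 = 0.1240 mol/L
Dilution factor = 200.0 / 4.964 = 40.29
[HCl]_stock = 0.1240 × 40.29 = 4.997 mol/L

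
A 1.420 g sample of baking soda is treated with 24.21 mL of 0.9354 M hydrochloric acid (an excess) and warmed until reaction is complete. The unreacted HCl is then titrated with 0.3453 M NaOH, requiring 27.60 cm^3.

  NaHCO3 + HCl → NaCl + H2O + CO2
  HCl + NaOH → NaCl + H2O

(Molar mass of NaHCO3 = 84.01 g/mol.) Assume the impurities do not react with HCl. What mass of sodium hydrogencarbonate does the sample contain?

n(HCl) added = 0.02421 × 0.9354 = 0.02265 mol
n(NaOH) used in back-titration = 0.02760 × 0.3453 = 9.530 × 10^-3 mol
n(HCl) left over = 9.530 × 10^-3 mol (1:1 ratio)
n(HCl) consumed by analyte = 0.02265 − 9.530 × 10^-3 = 0.01312 mol
n(NaHCO3) = 0.01312 mol (1:1 ratio)
mass of NaHCO3 = 0.01312 × 84.01 = 1.102 g

1.102 g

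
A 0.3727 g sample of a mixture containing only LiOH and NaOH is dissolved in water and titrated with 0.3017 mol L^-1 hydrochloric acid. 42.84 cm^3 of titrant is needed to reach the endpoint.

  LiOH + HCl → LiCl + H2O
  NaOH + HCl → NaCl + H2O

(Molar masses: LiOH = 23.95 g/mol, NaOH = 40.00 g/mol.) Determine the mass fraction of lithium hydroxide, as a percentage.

n(HCl) = 0.04284 × 0.3017 = 0.01292 mol
Let x = n(LiOH), y = n(NaOH).
Titrant: 1x + 1y = 0.01292;  mass: 23.95x + 40.00y = 0.3727
Solving, x = 8.990 × 10^-3 mol, y = 3.935 × 10^-3 mol
mass of LiOH = 8.990 × 10^-3 × 23.95 = 0.2153 g
% LiOH = 0.2153 / 0.3727 × 100 = 57.77 %

57.77 %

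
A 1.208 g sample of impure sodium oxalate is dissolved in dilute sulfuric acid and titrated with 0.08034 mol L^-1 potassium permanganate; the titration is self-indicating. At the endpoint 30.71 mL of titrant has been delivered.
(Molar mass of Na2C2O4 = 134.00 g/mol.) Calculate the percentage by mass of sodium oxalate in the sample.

2 MnO4^- + 5 C2O4^2- + 16 H^+ → 2 Mn^2+ + 10 CO2 + 8 H2O
n(KMnO4) = 0.03071 L × 0.08034 mol/L = 2.467 × 10^-3 mol
From the 5:2 ratio, n(Na2C2O4) = 5/2 × 2.467 × 10^-3 = 6.168 × 10^-3 mol
mass of Na2C2O4 = 6.168 × 10^-3 × 134.00 g/mol = 0.8265 g
% Na2C2O4 = 0.8265 / 1.208 × 100 = 68.42 %

68.42 %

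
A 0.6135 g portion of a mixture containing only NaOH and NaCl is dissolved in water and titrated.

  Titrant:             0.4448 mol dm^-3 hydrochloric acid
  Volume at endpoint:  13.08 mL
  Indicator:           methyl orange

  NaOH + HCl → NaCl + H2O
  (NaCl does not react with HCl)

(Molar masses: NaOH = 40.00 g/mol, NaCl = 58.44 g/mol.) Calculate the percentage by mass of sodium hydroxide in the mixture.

n(HCl) = 0.01308 × 0.4448 = 5.818 × 10^-3 mol
Let x = n(NaOH), y = n(NaCl).
Titrant: 1x = 5.818 × 10^-3;  mass: 40.00x + 58.44y = 0.6135
Solving, x = 5.818 × 10^-3 mol, y = 6.516 × 10^-3 mol
mass of NaOH = 5.818 × 10^-3 × 40.00 = 0.2327 g
% NaOH = 0.2327 / 0.6135 × 100 = 37.93 %

37.93 %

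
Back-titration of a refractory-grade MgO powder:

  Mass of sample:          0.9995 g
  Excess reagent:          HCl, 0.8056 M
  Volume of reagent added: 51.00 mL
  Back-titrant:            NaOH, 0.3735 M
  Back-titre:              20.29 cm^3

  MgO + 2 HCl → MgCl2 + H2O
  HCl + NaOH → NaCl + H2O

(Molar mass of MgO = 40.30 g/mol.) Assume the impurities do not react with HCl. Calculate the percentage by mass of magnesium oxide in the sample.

n(HCl) added = 0.05100 × 0.8056 = 0.04109 mol
n(NaOH) used in back-titration = 0.02029 × 0.3735 = 7.578 × 10^-3 mol
n(HCl) left over = 7.578 × 10^-3 mol (1:1 ratio)
n(HCl) consumed by analyte = 0.04109 − 7.578 × 10^-3 = 0.03351 mol
From the 1:2 ratio, n(MgO) = 1/2 × 0.03351 = 0.01675 mol
mass of MgO = 0.01675 × 40.30 = 0.6752 g
% MgO = 0.6752 / 0.9995 × 100 = 67.55 %

67.55 %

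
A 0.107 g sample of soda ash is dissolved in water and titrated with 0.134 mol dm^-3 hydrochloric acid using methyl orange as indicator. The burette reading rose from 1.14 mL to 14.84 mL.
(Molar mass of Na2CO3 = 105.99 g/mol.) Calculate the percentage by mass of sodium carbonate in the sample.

Na2CO3 + 2 HCl → 2 NaCl + H2O + CO2
n(HCl) = 0.0137 L × 0.134 mol/L = 1.84 × 10^-3 mol
From the 1:2 ratio, n(Na2CO3) = 1/2 × 1.84 × 10^-3 = 9.18 × 10^-4 mol
mass of Na2CO3 = 9.18 × 10^-4 × 105.99 g/mol = 0.0973 g
% Na2CO3 = 0.0973 / 0.107 × 100 = 90.9 %

90.9 %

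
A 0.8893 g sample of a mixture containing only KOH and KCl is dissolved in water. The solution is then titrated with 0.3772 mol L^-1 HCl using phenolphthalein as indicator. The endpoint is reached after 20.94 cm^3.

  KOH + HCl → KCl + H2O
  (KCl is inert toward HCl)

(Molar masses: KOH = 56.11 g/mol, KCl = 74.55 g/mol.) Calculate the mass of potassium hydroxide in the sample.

0.4432 g

n(HCl) = 0.02094 × 0.3772 = 7.899 × 10^-3 mol
Let x = n(KOH), y = n(KCl).
Titrant: 1x = 7.899 × 10^-3;  mass: 56.11x + 74.55y = 0.8893
Solving, x = 7.899 × 10^-3 mol, y = 5.984 × 10^-3 mol
mass of KOH = 7.899 × 10^-3 × 56.11 = 0.4432 g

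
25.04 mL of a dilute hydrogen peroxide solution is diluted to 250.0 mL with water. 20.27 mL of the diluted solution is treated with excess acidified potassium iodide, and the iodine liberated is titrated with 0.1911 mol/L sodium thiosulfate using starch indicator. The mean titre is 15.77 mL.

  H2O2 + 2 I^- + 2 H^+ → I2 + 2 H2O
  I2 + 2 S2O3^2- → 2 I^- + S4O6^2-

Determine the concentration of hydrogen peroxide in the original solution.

n(S2O3^2-) = 0.01577 × 0.1911 = 3.014 × 10^-3 mol
n(I2) = n(S2O3^2-)/2 = 1.507 × 10^-3 mol
n(H2O2) in the aliquot = 1.507 × 10^-3 mol (1:1 ratio)
[H2O2]_dilute = 1.507 × 10^-3 / 0.02027 = 0.07434 mol/L
[H2O2]_original = 0.07434 × 250.0/25.04 = 0.7422 mol/L

0.7422 mol/L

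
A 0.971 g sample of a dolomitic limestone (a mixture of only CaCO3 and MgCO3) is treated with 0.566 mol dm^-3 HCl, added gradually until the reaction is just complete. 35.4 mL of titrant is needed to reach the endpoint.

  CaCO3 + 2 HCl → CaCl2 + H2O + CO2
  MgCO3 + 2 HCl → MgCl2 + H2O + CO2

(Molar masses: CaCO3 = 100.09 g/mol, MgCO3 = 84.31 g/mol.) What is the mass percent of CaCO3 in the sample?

n(HCl) = 0.0354 × 0.566 = 0.0200 mol
Let x = n(CaCO3), y = n(MgCO3).
Titrant: 2x + 2y = 0.0200;  mass: 100.09x + 84.31y = 0.971
Solving, x = 8.01 × 10^-3 mol, y = 2.01 × 10^-3 mol
mass of CaCO3 = 8.01 × 10^-3 × 100.09 = 0.802 g
% CaCO3 = 0.802 / 0.971 × 100 = 82.5 %

82.5 %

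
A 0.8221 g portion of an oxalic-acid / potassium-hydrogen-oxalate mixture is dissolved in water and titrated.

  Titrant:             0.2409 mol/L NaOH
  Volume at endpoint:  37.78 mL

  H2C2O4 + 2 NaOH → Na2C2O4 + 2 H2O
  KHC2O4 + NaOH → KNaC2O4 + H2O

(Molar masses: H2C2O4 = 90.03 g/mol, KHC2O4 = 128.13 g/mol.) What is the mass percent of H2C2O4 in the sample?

n(NaOH) = 0.03778 × 0.2409 = 9.101 × 10^-3 mol
Let x = n(H2C2O4), y = n(KHC2O4).
Titrant: 2x + 1y = 9.101 × 10^-3;  mass: 90.03x + 128.13y = 0.8221
Solving, x = 2.070 × 10^-3 mol, y = 4.962 × 10^-3 mol
mass of H2C2O4 = 2.070 × 10^-3 × 90.03 = 0.1863 g
% H2C2O4 = 0.1863 / 0.8221 × 100 = 22.67 %

22.67 %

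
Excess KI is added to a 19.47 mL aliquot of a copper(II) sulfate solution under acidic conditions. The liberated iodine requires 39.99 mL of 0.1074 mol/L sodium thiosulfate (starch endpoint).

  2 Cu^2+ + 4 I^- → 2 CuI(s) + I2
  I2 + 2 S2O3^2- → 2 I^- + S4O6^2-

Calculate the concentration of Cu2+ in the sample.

0.2206 mol/L

n(S2O3^2-) = 0.03999 × 0.1074 = 4.295 × 10^-3 mol
n(I2) = n(S2O3^2-)/2 = 2.147 × 10^-3 mol
From the 2:1 ratio, n(Cu2+) in the aliquot = 2/1 × 2.147 × 10^-3 = 4.295 × 10^-3 mol
[Cu2+] = 4.295 × 10^-3 / 0.01947 = 0.2206 mol/L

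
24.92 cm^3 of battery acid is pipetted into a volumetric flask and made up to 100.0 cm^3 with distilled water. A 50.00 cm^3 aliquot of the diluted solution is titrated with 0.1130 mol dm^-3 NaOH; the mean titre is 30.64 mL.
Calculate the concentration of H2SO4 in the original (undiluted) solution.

H2SO4 + 2 NaOH → Na2SO4 + 2 H2O
n(NaOH) = 0.03064 × 0.1130 = 3.462 × 10^-3 mol
From the 1:2 ratio, n(H2SO4) in the aliquot = 1/2 × 3.462 × 10^-3 = 1.731 × 10^-3 mol
[H2SO4]_dilute = 1.731 × 10^-3 / 0.05000 = 0.03462 mol/L
Dilution factor = 100.0 / 24.92 = 4.013
[H2SO4]_stock = 0.03462 × 4.013 = 0.1389 mol/L

0.1389 mol/L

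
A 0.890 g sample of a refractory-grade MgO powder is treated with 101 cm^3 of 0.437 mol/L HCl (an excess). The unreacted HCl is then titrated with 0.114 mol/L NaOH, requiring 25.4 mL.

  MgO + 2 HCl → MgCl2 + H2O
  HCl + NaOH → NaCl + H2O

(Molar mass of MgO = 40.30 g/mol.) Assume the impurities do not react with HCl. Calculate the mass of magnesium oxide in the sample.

0.831 g

n(HCl) added = 0.101 × 0.437 = 0.0441 mol
n(NaOH) used in back-titration = 0.0254 × 0.114 = 2.90 × 10^-3 mol
n(HCl) left over = 2.90 × 10^-3 mol (1:1 ratio)
n(HCl) consumed by analyte = 0.0441 − 2.90 × 10^-3 = 0.0412 mol
From the 1:2 ratio, n(MgO) = 1/2 × 0.0412 = 0.0206 mol
mass of MgO = 0.0206 × 40.30 = 0.831 g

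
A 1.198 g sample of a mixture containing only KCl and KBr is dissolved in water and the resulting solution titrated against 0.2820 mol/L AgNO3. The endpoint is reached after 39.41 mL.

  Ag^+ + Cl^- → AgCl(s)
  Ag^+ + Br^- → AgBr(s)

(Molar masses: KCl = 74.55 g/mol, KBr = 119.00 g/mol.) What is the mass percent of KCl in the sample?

17.43 %

n(AgNO3) = 0.03941 × 0.2820 = 0.01111 mol
Let x = n(KCl), y = n(KBr).
Titrant: 1x + 1y = 0.01111;  mass: 74.55x + 119.00y = 1.198
Solving, x = 2.801 × 10^-3 mol, y = 8.312 × 10^-3 mol
mass of KCl = 2.801 × 10^-3 × 74.55 = 0.2088 g
% KCl = 0.2088 / 1.198 × 100 = 17.43 %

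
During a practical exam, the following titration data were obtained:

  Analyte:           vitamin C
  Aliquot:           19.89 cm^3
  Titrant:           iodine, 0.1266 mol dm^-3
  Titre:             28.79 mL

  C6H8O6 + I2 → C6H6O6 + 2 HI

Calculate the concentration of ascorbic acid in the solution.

n(I2) = 0.02879 L × 0.1266 mol/L = 3.645 × 10^-3 mol
n(C6H8O6) = 3.645 × 10^-3 mol (1:1 mole ratio)
[C6H8O6] = 3.645 × 10^-3 mol / 0.01989 L = 0.1832 mol/L

0.1832 mol/L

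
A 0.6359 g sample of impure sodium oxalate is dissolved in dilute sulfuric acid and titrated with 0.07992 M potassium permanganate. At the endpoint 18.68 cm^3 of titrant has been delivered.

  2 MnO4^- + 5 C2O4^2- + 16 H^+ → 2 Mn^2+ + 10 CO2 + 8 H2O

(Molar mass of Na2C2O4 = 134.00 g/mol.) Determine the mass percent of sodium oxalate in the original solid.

78.65 %

n(KMnO4) = 0.01868 L × 0.07992 mol/L = 1.493 × 10^-3 mol
From the 5:2 ratio, n(Na2C2O4) = 5/2 × 1.493 × 10^-3 = 3.732 × 10^-3 mol
mass of Na2C2O4 = 3.732 × 10^-3 × 134.00 g/mol = 0.5001 g
% Na2C2O4 = 0.5001 / 0.6359 × 100 = 78.65 %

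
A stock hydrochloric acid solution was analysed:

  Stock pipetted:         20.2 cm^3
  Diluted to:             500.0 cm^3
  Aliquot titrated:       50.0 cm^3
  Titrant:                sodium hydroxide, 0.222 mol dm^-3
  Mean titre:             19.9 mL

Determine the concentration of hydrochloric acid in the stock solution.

2.19 mol/L

HCl + NaOH → NaCl + H2O
n(NaOH) = 0.0199 × 0.222 = 4.42 × 10^-3 mol
n(HCl) in the aliquot = 4.42 × 10^-3 mol (1:1 ratio)
[HCl]_dilute = 4.42 × 10^-3 / 0.0500 = 0.0884 mol/L
Dilution factor = 500.0 / 20.2 = 24.75
[HCl]_stock = 0.0884 × 24.75 = 2.19 mol/L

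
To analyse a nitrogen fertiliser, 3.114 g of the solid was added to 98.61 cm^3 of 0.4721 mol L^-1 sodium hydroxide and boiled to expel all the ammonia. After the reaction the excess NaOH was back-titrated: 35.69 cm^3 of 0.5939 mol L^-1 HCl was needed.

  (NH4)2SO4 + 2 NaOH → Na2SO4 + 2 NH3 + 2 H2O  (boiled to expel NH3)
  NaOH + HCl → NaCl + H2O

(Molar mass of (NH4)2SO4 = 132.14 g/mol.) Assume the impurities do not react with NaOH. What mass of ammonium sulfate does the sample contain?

n(NaOH) added = 0.09861 × 0.4721 = 0.04655 mol
n(HCl) used in back-titration = 0.03569 × 0.5939 = 0.02120 mol
n(NaOH) left over = 0.02120 mol (1:1 ratio)
n(NaOH) consumed by analyte = 0.04655 − 0.02120 = 0.02536 mol
From the 1:2 ratio, n((NH4)2SO4) = 1/2 × 0.02536 = 0.01268 mol
mass of (NH4)2SO4 = 0.01268 × 132.14 = 1.675 g

1.675 g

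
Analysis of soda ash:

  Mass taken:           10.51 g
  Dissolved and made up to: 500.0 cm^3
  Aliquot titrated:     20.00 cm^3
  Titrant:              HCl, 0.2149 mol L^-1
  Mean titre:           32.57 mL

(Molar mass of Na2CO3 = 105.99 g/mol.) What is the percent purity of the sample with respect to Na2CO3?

Na2CO3 + 2 HCl → 2 NaCl + H2O + CO2
n(HCl) per titration = 0.03257 × 0.2149 = 6.999 × 10^-3 mol
From the 1:2 ratio, n(Na2CO3) in each aliquot = 1/2 × 6.999 × 10^-3 = 3.500 × 10^-3 mol
n(Na2CO3) in the whole flask = 3.500 × 10^-3 × 500.0/20.00 = 0.08749 mol
mass of Na2CO3 = 0.08749 × 105.99 = 9.273 g
% Na2CO3 = 9.273 / 10.51 × 100 = 88.23 %

88.23 %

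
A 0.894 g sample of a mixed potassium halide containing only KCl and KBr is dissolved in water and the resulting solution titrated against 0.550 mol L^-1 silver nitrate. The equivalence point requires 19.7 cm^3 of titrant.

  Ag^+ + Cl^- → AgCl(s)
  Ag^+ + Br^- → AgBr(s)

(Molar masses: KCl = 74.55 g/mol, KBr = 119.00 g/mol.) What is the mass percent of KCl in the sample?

74.2 %

n(AgNO3) = 0.0197 × 0.550 = 0.0108 mol
Let x = n(KCl), y = n(KBr).
Titrant: 1x + 1y = 0.0108;  mass: 74.55x + 119.00y = 0.894
Solving, x = 8.89 × 10^-3 mol, y = 1.94 × 10^-3 mol
mass of KCl = 8.89 × 10^-3 × 74.55 = 0.663 g
% KCl = 0.663 / 0.894 × 100 = 74.2 %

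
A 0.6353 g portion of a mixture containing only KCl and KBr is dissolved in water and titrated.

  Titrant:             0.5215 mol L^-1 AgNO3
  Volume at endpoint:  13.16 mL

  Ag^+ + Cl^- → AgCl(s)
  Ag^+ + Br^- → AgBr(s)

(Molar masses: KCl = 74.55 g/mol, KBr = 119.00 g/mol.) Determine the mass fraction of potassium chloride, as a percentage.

47.89 %

n(AgNO3) = 0.01316 × 0.5215 = 6.863 × 10^-3 mol
Let x = n(KCl), y = n(KBr).
Titrant: 1x + 1y = 6.863 × 10^-3;  mass: 74.55x + 119.00y = 0.6353
Solving, x = 4.081 × 10^-3 mol, y = 2.782 × 10^-3 mol
mass of KCl = 4.081 × 10^-3 × 74.55 = 0.3042 g
% KCl = 0.3042 / 0.6353 × 100 = 47.89 %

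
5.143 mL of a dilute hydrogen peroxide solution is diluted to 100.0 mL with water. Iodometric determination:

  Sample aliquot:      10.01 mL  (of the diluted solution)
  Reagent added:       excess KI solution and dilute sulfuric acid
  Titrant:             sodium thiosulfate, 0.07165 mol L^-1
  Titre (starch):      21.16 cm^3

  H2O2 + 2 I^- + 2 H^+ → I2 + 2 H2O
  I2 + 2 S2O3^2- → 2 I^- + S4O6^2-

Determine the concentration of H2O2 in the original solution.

n(S2O3^2-) = 0.02116 × 0.07165 = 1.516 × 10^-3 mol
n(I2) = n(S2O3^2-)/2 = 7.581 × 10^-4 mol
n(H2O2) in the aliquot = 7.581 × 10^-4 mol (1:1 ratio)
[H2O2]_dilute = 7.581 × 10^-4 / 0.01001 = 0.07573 mol/L
[H2O2]_original = 0.07573 × 100.0/5.143 = 1.472 mol/L

1.472 mol/L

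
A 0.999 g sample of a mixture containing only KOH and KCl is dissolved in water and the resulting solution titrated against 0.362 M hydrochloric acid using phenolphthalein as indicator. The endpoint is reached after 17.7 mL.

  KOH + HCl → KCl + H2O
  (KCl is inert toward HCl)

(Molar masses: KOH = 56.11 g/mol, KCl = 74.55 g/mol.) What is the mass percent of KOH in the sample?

n(HCl) = 0.0177 × 0.362 = 6.41 × 10^-3 mol
Let x = n(KOH), y = n(KCl).
Titrant: 1x = 6.41 × 10^-3;  mass: 56.11x + 74.55y = 0.999
Solving, x = 6.41 × 10^-3 mol, y = 8.58 × 10^-3 mol
mass of KOH = 6.41 × 10^-3 × 56.11 = 0.360 g
% KOH = 0.360 / 0.999 × 100 = 36.0 %

36.0 %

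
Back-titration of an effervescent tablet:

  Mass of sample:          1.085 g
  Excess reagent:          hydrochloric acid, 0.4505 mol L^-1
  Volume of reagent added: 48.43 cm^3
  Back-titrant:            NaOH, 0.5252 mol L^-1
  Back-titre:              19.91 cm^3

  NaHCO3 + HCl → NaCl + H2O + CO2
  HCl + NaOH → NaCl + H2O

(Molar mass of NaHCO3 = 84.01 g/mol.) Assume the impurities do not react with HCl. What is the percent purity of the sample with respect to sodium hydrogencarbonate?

87.97 %

n(HCl) added = 0.04843 × 0.4505 = 0.02182 mol
n(NaOH) used in back-titration = 0.01991 × 0.5252 = 0.01046 mol
n(HCl) left over = 0.01046 mol (1:1 ratio)
n(HCl) consumed by analyte = 0.02182 − 0.01046 = 0.01136 mol
n(NaHCO3) = 0.01136 mol (1:1 ratio)
mass of NaHCO3 = 0.01136 × 84.01 = 0.9544 g
% NaHCO3 = 0.9544 / 1.085 × 100 = 87.97 %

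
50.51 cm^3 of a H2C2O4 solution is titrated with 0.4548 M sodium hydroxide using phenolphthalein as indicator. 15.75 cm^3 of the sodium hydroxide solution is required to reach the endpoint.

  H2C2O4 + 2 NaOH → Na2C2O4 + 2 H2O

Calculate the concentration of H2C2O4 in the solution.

n(NaOH) = 0.01575 L × 0.4548 mol/L = 7.163 × 10^-3 mol
From the 1:2 mole ratio, n(H2C2O4) = 1/2 × 7.163 × 10^-3 = 3.582 × 10^-3 mol
[H2C2O4] = 3.582 × 10^-3 mol / 0.05051 L = 0.07091 mol/L

0.07091 M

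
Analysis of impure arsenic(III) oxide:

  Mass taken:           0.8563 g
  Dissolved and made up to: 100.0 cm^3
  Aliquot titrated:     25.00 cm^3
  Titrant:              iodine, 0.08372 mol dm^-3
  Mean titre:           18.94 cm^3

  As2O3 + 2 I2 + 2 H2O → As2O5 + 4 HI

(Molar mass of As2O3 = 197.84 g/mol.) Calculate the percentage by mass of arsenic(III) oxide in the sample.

73.27 %

n(I2) per titration = 0.01894 × 0.08372 = 1.586 × 10^-3 mol
From the 1:2 ratio, n(As2O3) in each aliquot = 1/2 × 1.586 × 10^-3 = 7.928 × 10^-4 mol
n(As2O3) in the whole flask = 7.928 × 10^-4 × 100.0/25.00 = 3.171 × 10^-3 mol
mass of As2O3 = 3.171 × 10^-3 × 197.84 = 0.6274 g
% As2O3 = 0.6274 / 0.8563 × 100 = 73.27 %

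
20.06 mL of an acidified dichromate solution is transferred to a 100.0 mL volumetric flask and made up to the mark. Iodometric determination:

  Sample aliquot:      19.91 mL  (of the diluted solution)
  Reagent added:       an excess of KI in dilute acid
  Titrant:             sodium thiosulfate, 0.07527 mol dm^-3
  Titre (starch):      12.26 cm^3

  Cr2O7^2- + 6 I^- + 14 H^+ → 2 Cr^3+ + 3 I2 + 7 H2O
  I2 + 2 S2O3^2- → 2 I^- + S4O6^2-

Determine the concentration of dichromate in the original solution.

n(S2O3^2-) = 0.01226 × 0.07527 = 9.228 × 10^-4 mol
n(I2) = n(S2O3^2-)/2 = 4.614 × 10^-4 mol
From the 1:3 ratio, n(Cr2O7^2-) in the aliquot = 1/3 × 4.614 × 10^-4 = 1.538 × 10^-4 mol
[Cr2O7^2-]_dilute = 1.538 × 10^-4 / 0.01991 = 0.007725 mol/L
[Cr2O7^2-]_original = 0.007725 × 100.0/20.06 = 0.03851 mol/L

0.03851 mol/L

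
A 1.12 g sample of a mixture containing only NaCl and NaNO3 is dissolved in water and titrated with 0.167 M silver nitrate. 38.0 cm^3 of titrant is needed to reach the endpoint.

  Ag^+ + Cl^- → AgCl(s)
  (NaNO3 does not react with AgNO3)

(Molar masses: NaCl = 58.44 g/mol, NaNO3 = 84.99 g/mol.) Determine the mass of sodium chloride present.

n(AgNO3) = 0.0380 × 0.167 = 6.35 × 10^-3 mol
Let x = n(NaCl), y = n(NaNO3).
Titrant: 1x = 6.35 × 10^-3;  mass: 58.44x + 84.99y = 1.12
Solving, x = 6.35 × 10^-3 mol, y = 8.81 × 10^-3 mol
mass of NaCl = 6.35 × 10^-3 × 58.44 = 0.371 g

0.371 g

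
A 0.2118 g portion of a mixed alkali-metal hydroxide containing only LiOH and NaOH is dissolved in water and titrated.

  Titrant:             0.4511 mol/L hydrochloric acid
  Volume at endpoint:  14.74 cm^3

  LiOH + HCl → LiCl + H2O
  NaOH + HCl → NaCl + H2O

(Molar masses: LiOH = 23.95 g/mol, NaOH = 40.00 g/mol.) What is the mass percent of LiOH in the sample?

38.16 %

n(HCl) = 0.01474 × 0.4511 = 6.649 × 10^-3 mol
Let x = n(LiOH), y = n(NaOH).
Titrant: 1x + 1y = 6.649 × 10^-3;  mass: 23.95x + 40.00y = 0.2118
Solving, x = 3.375 × 10^-3 mol, y = 3.274 × 10^-3 mol
mass of LiOH = 3.375 × 10^-3 × 23.95 = 0.08083 g
% LiOH = 0.08083 / 0.2118 × 100 = 38.16 %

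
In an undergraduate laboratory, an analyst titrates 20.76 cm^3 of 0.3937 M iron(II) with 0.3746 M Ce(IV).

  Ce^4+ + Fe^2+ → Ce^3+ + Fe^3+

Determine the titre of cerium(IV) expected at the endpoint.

21.82 mL

n(Fe2+) = 0.02076 L × 0.3937 mol/L = 8.173 × 10^-3 mol
n(Ce4+) = 8.173 × 10^-3 mol (1:1 stoichiometry)
V(Ce4+) = 8.173 × 10^-3 mol / 0.3746 mol/L = 0.02182 L = 21.82 mL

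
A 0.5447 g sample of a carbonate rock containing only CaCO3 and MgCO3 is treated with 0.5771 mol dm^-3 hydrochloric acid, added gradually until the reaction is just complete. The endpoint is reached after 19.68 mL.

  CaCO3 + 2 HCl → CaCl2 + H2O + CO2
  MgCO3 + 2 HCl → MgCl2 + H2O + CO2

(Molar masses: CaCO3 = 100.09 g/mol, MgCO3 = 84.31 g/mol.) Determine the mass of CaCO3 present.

n(HCl) = 0.01968 × 0.5771 = 0.01136 mol
Let x = n(CaCO3), y = n(MgCO3).
Titrant: 2x + 2y = 0.01136;  mass: 100.09x + 84.31y = 0.5447
Solving, x = 4.178 × 10^-3 mol, y = 1.500 × 10^-3 mol
mass of CaCO3 = 4.178 × 10^-3 × 100.09 = 0.4182 g

0.4182 g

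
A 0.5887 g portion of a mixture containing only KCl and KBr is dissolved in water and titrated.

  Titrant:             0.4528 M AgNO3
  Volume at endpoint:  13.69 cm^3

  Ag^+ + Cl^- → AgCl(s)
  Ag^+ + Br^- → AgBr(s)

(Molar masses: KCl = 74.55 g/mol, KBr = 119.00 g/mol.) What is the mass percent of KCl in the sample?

42.44 %

n(AgNO3) = 0.01369 × 0.4528 = 6.199 × 10^-3 mol
Let x = n(KCl), y = n(KBr).
Titrant: 1x + 1y = 6.199 × 10^-3;  mass: 74.55x + 119.00y = 0.5887
Solving, x = 3.351 × 10^-3 mol, y = 2.848 × 10^-3 mol
mass of KCl = 3.351 × 10^-3 × 74.55 = 0.2498 g
% KCl = 0.2498 / 0.5887 × 100 = 42.44 %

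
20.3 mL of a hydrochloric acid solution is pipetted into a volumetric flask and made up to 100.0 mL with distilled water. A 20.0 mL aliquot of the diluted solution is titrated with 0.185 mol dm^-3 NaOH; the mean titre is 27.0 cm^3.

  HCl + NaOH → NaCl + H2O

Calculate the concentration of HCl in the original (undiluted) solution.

n(NaOH) = 0.0270 × 0.185 = 5.00 × 10^-3 mol
n(HCl) in the aliquot = 5.00 × 10^-3 mol (1:1 ratio)
[HCl]_dilute = 5.00 × 10^-3 / 0.0200 = 0.250 mol/L
Dilution factor = 100.0 / 20.3 = 4.926
[HCl]_stock = 0.250 × 4.926 = 1.23 mol/L

1.23 mol/L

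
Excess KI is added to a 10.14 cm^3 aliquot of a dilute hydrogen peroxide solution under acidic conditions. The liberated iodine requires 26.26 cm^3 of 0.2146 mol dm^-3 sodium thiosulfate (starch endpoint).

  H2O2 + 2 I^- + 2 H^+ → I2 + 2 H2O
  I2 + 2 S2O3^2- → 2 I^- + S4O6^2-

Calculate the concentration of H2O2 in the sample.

n(S2O3^2-) = 0.02626 × 0.2146 = 5.635 × 10^-3 mol
n(I2) = n(S2O3^2-)/2 = 2.818 × 10^-3 mol
n(H2O2) in the aliquot = 2.818 × 10^-3 mol (1:1 ratio)
[H2O2] = 2.818 × 10^-3 / 0.01014 = 0.2779 mol/L

0.2779 mol/L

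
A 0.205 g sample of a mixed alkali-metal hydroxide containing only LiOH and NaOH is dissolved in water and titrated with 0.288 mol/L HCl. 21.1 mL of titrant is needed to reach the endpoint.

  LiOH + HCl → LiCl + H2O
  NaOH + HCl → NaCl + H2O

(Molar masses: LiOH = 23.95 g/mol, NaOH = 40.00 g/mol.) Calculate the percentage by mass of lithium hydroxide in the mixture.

n(HCl) = 0.0211 × 0.288 = 6.08 × 10^-3 mol
Let x = n(LiOH), y = n(NaOH).
Titrant: 1x + 1y = 6.08 × 10^-3;  mass: 23.95x + 40.00y = 0.205
Solving, x = 2.37 × 10^-3 mol, y = 3.70 × 10^-3 mol
mass of LiOH = 2.37 × 10^-3 × 23.95 = 0.0568 g
% LiOH = 0.0568 / 0.205 × 100 = 27.7 %

27.7 %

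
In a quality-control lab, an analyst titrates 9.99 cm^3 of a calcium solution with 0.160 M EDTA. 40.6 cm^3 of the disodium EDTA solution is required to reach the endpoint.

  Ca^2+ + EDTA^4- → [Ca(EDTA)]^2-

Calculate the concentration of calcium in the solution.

n(EDTA) = 0.0406 L × 0.160 mol/L = 6.50 × 10^-3 mol
n(Ca2+) = 6.50 × 10^-3 mol (1:1 mole ratio)
[Ca2+] = 6.50 × 10^-3 mol / 0.00999 L = 0.650 mol/L

0.650 M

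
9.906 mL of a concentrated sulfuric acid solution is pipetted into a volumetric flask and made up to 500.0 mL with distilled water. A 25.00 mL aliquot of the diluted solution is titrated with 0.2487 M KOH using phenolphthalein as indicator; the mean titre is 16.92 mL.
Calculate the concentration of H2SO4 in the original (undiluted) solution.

H2SO4 + 2 KOH → K2SO4 + 2 H2O
n(KOH) = 0.01692 × 0.2487 = 4.208 × 10^-3 mol
From the 1:2 ratio, n(H2SO4) in the aliquot = 1/2 × 4.208 × 10^-3 = 2.104 × 10^-3 mol
[H2SO4]_dilute = 2.104 × 10^-3 / 0.02500 = 0.08416 mol/L
Dilution factor = 500.0 / 9.906 = 50.47
[H2SO4]_stock = 0.08416 × 50.47 = 4.248 mol/L

4.248 M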